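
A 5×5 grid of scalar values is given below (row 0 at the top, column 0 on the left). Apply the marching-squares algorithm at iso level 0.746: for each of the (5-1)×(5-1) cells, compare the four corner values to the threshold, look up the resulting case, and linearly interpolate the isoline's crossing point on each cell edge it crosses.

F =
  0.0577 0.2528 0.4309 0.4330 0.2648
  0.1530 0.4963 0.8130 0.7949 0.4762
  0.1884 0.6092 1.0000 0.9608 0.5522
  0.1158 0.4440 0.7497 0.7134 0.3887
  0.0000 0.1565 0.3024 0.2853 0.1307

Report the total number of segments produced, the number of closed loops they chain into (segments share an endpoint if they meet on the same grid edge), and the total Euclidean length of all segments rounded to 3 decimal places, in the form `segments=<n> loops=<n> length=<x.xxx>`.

segments=10 loops=1 length=6.865

cell (0,1): code 0100 → (0.825,2.000)–(1.000,1.788)
cell (0,2): code 1100 → (0.865,3.000)–(0.825,2.000)
cell (0,3): code 1000 → (1.000,3.153)–(0.865,3.000)
cell (1,1): code 0110 → (1.000,1.788)–(2.000,1.350)
cell (1,3): code 1001 → (2.000,3.526)–(1.000,3.153)
cell (2,1): code 0110 → (2.000,1.350)–(3.000,1.988)
cell (2,2): code 1011 → (3.000,2.102)–(2.868,3.000)
cell (2,3): code 0001 → (2.868,3.000)–(2.000,3.526)
cell (3,1): code 0010 → (3.000,1.988)–(3.008,2.000)
cell (3,2): code 0001 → (3.008,2.000)–(3.000,2.102)
total: 10 segments, chained into 1 closed loop(s), length Σ = 6.864647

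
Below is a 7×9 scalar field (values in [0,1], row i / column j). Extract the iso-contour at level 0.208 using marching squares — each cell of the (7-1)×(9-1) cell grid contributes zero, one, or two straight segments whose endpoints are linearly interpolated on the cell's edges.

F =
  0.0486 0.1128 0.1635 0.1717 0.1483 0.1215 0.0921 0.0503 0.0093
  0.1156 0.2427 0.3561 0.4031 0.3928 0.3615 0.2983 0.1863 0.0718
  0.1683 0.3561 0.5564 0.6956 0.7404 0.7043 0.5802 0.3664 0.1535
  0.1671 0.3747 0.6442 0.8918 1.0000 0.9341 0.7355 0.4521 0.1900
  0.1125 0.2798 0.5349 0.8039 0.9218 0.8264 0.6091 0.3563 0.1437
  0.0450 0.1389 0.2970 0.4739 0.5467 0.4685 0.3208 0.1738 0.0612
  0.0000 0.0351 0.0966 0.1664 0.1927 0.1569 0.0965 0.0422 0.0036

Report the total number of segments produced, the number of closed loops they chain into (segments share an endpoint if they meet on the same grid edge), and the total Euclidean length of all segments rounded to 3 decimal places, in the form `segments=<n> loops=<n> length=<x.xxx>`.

segments=24 loops=1 length=21.547

cell (0,0): code 0100 → (0.733,1.000)–(1.000,0.727)
cell (0,1): code 1100 → (0.231,2.000)–(0.733,1.000)
cell (0,2): code 1100 → (0.157,3.000)–(0.231,2.000)
cell (0,3): code 1100 → (0.244,4.000)–(0.157,3.000)
cell (0,4): code 1100 → (0.360,5.000)–(0.244,4.000)
cell (0,5): code 1100 → (0.562,6.000)–(0.360,5.000)
cell (0,6): code 1000 → (1.000,6.806)–(0.562,6.000)
cell (1,0): code 0110 → (1.000,0.727)–(2.000,0.211)
cell (1,6): code 1101 → (1.120,7.000)–(1.000,6.806)
cell (1,7): code 1000 → (2.000,7.744)–(1.120,7.000)
cell (2,0): code 0110 → (2.000,0.211)–(3.000,0.197)
cell (2,7): code 1001 → (3.000,7.931)–(2.000,7.744)
cell (3,0): code 0110 → (3.000,0.197)–(4.000,0.571)
cell (3,7): code 1001 → (4.000,7.698)–(3.000,7.931)
cell (4,0): code 0010 → (4.000,0.571)–(4.510,1.000)
cell (4,1): code 0111 → (4.510,1.000)–(5.000,1.437)
cell (4,6): code 1011 → (5.000,6.767)–(4.813,7.000)
cell (4,7): code 0001 → (4.813,7.000)–(4.000,7.698)
cell (5,1): code 0010 → (5.000,1.437)–(5.444,2.000)
cell (5,2): code 0011 → (5.444,2.000)–(5.865,3.000)
cell (5,3): code 0011 → (5.865,3.000)–(5.957,4.000)
cell (5,4): code 0011 → (5.957,4.000)–(5.836,5.000)
cell (5,5): code 0011 → (5.836,5.000)–(5.503,6.000)
cell (5,6): code 0001 → (5.503,6.000)–(5.000,6.767)
total: 24 segments, chained into 1 closed loop(s), length Σ = 21.546696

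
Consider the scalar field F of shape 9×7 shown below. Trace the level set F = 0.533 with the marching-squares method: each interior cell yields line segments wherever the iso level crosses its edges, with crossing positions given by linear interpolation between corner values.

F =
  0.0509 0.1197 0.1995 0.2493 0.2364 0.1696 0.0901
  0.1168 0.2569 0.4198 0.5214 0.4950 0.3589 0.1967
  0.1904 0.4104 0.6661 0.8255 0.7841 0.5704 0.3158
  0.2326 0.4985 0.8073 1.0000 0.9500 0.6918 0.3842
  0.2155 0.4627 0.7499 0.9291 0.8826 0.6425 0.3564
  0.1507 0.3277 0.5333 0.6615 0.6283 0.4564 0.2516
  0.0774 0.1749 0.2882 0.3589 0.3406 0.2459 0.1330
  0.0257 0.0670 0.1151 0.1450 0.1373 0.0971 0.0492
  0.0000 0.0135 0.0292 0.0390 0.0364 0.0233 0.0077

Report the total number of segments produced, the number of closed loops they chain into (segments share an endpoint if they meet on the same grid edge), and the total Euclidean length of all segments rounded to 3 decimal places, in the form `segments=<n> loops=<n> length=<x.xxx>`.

segments=16 loops=1 length=13.734

cell (1,1): code 0100 → (1.460,2.000)–(2.000,1.479)
cell (1,2): code 1100 → (1.038,3.000)–(1.460,2.000)
cell (1,3): code 1100 → (1.131,4.000)–(1.038,3.000)
cell (1,4): code 1100 → (1.823,5.000)–(1.131,4.000)
cell (1,5): code 1000 → (2.000,5.147)–(1.823,5.000)
cell (2,1): code 0110 → (2.000,1.479)–(3.000,1.112)
cell (2,5): code 1001 → (3.000,5.516)–(2.000,5.147)
cell (3,1): code 0110 → (3.000,1.112)–(4.000,1.245)
cell (3,5): code 1001 → (4.000,5.383)–(3.000,5.516)
cell (4,1): code 0110 → (4.000,1.245)–(5.000,1.999)
cell (4,4): code 1011 → (5.000,4.554)–(4.588,5.000)
cell (4,5): code 0001 → (4.588,5.000)–(4.000,5.383)
cell (5,1): code 0010 → (5.000,1.999)–(5.001,2.000)
cell (5,2): code 0011 → (5.001,2.000)–(5.425,3.000)
cell (5,3): code 0011 → (5.425,3.000)–(5.331,4.000)
cell (5,4): code 0001 → (5.331,4.000)–(5.000,4.554)
total: 16 segments, chained into 1 closed loop(s), length Σ = 13.733685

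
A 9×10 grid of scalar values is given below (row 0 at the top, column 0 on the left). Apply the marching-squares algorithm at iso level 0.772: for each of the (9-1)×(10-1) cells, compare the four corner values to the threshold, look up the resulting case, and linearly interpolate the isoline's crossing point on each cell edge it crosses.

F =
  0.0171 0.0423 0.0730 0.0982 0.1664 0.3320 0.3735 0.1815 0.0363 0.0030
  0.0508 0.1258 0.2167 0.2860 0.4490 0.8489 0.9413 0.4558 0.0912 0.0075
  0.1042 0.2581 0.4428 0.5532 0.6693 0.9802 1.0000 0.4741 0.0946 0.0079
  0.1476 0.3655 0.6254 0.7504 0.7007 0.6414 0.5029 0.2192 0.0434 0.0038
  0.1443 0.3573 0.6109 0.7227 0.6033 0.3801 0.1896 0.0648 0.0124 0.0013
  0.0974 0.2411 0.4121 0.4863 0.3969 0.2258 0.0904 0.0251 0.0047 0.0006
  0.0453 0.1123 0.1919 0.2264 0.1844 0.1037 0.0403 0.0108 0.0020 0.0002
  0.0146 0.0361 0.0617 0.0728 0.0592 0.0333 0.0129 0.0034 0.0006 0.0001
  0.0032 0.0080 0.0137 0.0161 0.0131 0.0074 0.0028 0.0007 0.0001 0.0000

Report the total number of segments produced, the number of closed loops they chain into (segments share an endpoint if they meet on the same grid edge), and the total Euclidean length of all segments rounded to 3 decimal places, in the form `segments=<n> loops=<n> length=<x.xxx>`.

segments=8 loops=1 length=6.377

cell (0,4): code 0100 → (0.851,5.000)–(1.000,4.808)
cell (0,5): code 1100 → (0.702,6.000)–(0.851,5.000)
cell (0,6): code 1000 → (1.000,6.349)–(0.702,6.000)
cell (1,4): code 0110 → (1.000,4.808)–(2.000,4.330)
cell (1,6): code 1001 → (2.000,6.434)–(1.000,6.349)
cell (2,4): code 0010 → (2.000,4.330)–(2.615,5.000)
cell (2,5): code 0011 → (2.615,5.000)–(2.459,6.000)
cell (2,6): code 0001 → (2.459,6.000)–(2.000,6.434)
total: 8 segments, chained into 1 closed loop(s), length Σ = 6.376828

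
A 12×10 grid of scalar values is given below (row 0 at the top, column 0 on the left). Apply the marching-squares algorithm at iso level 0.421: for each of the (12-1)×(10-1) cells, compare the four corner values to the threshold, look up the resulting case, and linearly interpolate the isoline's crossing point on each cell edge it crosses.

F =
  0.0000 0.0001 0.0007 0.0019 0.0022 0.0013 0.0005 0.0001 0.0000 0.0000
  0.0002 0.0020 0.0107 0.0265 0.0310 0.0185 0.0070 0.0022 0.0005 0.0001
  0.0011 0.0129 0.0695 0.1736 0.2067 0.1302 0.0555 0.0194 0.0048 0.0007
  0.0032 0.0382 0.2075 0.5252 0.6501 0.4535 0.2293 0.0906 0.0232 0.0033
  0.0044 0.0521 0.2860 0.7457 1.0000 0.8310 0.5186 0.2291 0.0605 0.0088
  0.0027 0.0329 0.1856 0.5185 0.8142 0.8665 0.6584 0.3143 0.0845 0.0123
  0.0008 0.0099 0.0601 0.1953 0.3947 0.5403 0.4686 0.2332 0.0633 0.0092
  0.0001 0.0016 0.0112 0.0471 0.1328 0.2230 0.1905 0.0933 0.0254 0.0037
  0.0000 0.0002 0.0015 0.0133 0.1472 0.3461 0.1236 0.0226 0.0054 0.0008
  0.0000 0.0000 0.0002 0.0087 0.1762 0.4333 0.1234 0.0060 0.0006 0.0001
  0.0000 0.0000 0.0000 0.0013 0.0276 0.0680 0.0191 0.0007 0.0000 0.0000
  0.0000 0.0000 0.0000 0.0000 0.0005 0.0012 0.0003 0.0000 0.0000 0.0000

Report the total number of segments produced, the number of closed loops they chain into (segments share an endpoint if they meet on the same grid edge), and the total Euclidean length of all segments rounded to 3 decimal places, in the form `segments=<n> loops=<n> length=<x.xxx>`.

cell (2,2): code 0100 → (2.704,3.000)–(3.000,2.672)
cell (2,3): code 1100 → (2.483,4.000)–(2.704,3.000)
cell (2,4): code 1100 → (2.899,5.000)–(2.483,4.000)
cell (2,5): code 1000 → (3.000,5.145)–(2.899,5.000)
cell (3,2): code 0110 → (3.000,2.672)–(4.000,2.294)
cell (3,5): code 1101 → (3.663,6.000)–(3.000,5.145)
cell (3,6): code 1000 → (4.000,6.337)–(3.663,6.000)
cell (4,2): code 0110 → (4.000,2.294)–(5.000,2.707)
cell (4,6): code 1001 → (5.000,6.690)–(4.000,6.337)
cell (5,2): code 0010 → (5.000,2.707)–(5.302,3.000)
cell (5,3): code 0011 → (5.302,3.000)–(5.937,4.000)
cell (5,4): code 0111 → (5.937,4.000)–(6.000,4.181)
cell (5,6): code 1001 → (6.000,6.202)–(5.000,6.690)
cell (6,4): code 0010 → (6.000,4.181)–(6.376,5.000)
cell (6,5): code 0011 → (6.376,5.000)–(6.171,6.000)
cell (6,6): code 0001 → (6.171,6.000)–(6.000,6.202)
cell (8,4): code 0100 → (8.859,5.000)–(9.000,4.952)
cell (8,5): code 1000 → (9.000,5.040)–(8.859,5.000)
cell (9,4): code 0010 → (9.000,4.952)–(9.034,5.000)
cell (9,5): code 0001 → (9.034,5.000)–(9.000,5.040)
total: 20 segments, chained into 2 closed loop(s), length Σ = 12.998346

segments=20 loops=2 length=12.998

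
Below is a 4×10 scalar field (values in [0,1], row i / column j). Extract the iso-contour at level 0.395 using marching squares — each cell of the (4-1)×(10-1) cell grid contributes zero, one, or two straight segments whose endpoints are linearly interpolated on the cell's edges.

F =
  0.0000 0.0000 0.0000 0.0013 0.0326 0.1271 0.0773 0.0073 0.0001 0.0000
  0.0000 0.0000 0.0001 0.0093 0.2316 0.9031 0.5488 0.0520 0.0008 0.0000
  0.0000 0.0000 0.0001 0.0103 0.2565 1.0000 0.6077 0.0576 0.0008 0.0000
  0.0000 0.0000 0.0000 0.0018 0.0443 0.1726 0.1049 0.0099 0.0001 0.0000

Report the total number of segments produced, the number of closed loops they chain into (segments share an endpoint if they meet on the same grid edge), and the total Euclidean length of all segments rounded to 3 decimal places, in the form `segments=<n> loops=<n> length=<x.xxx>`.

segments=8 loops=1 length=7.221

cell (0,4): code 0100 → (0.345,5.000)–(1.000,4.243)
cell (0,5): code 1100 → (0.674,6.000)–(0.345,5.000)
cell (0,6): code 1000 → (1.000,6.310)–(0.674,6.000)
cell (1,4): code 0110 → (1.000,4.243)–(2.000,4.186)
cell (1,6): code 1001 → (2.000,6.387)–(1.000,6.310)
cell (2,4): code 0010 → (2.000,4.186)–(2.731,5.000)
cell (2,5): code 0011 → (2.731,5.000)–(2.423,6.000)
cell (2,6): code 0001 → (2.423,6.000)–(2.000,6.387)
total: 8 segments, chained into 1 closed loop(s), length Σ = 7.221041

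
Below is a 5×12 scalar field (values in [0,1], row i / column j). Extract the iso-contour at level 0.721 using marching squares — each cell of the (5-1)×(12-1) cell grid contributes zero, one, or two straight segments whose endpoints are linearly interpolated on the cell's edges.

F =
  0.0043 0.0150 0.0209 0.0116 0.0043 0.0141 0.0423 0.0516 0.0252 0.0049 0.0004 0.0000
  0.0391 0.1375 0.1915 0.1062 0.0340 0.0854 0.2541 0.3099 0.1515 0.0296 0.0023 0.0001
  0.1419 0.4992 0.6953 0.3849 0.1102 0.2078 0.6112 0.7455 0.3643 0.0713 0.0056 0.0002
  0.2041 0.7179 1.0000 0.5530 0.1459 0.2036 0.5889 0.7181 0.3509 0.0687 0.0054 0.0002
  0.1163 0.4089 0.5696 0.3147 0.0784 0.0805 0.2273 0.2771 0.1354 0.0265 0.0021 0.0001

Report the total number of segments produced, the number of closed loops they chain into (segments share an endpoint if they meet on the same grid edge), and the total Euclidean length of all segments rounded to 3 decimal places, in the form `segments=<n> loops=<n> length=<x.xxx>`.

cell (1,6): code 0100 → (1.944,7.000)–(2.000,6.818)
cell (1,7): code 1000 → (2.000,7.064)–(1.944,7.000)
cell (2,1): code 0100 → (2.084,2.000)–(3.000,1.011)
cell (2,2): code 1000 → (3.000,2.624)–(2.084,2.000)
cell (2,6): code 0010 → (2.000,6.818)–(2.894,7.000)
cell (2,7): code 0001 → (2.894,7.000)–(2.000,7.064)
cell (3,1): code 0010 → (3.000,1.011)–(3.648,2.000)
cell (3,2): code 0001 → (3.648,2.000)–(3.000,2.624)
total: 8 segments, chained into 2 closed loop(s), length Σ = 6.623706

segments=8 loops=2 length=6.624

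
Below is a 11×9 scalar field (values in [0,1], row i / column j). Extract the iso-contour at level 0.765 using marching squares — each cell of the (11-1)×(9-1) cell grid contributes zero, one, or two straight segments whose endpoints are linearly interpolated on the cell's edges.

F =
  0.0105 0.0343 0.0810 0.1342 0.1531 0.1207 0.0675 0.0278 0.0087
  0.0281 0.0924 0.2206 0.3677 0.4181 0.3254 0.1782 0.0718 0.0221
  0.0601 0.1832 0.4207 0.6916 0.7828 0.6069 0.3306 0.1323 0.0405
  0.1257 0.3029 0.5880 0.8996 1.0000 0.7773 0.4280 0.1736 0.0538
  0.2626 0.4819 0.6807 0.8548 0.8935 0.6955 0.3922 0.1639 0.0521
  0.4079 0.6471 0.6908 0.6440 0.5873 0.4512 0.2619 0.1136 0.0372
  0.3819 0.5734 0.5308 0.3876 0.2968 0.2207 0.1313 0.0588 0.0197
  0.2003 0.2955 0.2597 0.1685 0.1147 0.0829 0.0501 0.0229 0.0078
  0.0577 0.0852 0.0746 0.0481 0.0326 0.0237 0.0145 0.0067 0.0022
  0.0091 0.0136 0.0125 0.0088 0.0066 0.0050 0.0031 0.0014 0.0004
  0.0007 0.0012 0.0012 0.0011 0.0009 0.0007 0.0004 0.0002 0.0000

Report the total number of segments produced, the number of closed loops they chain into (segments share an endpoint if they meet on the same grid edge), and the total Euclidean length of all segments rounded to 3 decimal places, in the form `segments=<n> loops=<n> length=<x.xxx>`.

cell (1,3): code 0100 → (1.951,4.000)–(2.000,3.805)
cell (1,4): code 1000 → (2.000,4.101)–(1.951,4.000)
cell (2,2): code 0100 → (2.353,3.000)–(3.000,2.568)
cell (2,3): code 1110 → (2.000,3.805)–(2.353,3.000)
cell (2,4): code 1101 → (2.928,5.000)–(2.000,4.101)
cell (2,5): code 1000 → (3.000,5.035)–(2.928,5.000)
cell (3,2): code 0110 → (3.000,2.568)–(4.000,2.484)
cell (3,4): code 1011 → (4.000,4.649)–(3.150,5.000)
cell (3,5): code 0001 → (3.150,5.000)–(3.000,5.035)
cell (4,2): code 0010 → (4.000,2.484)–(4.426,3.000)
cell (4,3): code 0011 → (4.426,3.000)–(4.420,4.000)
cell (4,4): code 0001 → (4.420,4.000)–(4.000,4.649)
total: 12 segments, chained into 1 closed loop(s), length Σ = 7.861530

segments=12 loops=1 length=7.862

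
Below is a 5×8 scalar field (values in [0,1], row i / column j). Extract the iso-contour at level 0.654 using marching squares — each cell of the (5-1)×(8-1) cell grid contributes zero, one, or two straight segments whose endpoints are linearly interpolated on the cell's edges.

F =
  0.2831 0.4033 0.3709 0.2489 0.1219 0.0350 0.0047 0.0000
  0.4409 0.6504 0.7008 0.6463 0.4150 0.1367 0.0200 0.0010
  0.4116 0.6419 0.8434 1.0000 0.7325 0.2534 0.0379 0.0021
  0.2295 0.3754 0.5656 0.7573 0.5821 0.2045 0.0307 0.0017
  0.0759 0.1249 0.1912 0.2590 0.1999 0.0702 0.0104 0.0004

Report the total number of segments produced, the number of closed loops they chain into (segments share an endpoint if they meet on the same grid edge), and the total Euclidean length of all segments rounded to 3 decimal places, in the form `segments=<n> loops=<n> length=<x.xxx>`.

segments=12 loops=1 length=8.589

cell (0,1): code 0100 → (0.858,2.000)–(1.000,1.071)
cell (0,2): code 1000 → (1.000,2.859)–(0.858,2.000)
cell (1,1): code 0110 → (1.000,1.071)–(2.000,1.060)
cell (1,2): code 1101 → (1.022,3.000)–(1.000,2.859)
cell (1,3): code 1100 → (1.753,4.000)–(1.022,3.000)
cell (1,4): code 1000 → (2.000,4.164)–(1.753,4.000)
cell (2,1): code 0010 → (2.000,1.060)–(2.682,2.000)
cell (2,2): code 0111 → (2.682,2.000)–(3.000,2.461)
cell (2,3): code 1011 → (3.000,3.590)–(2.522,4.000)
cell (2,4): code 0001 → (2.522,4.000)–(2.000,4.164)
cell (3,2): code 0010 → (3.000,2.461)–(3.207,3.000)
cell (3,3): code 0001 → (3.207,3.000)–(3.000,3.590)
total: 12 segments, chained into 1 closed loop(s), length Σ = 8.588922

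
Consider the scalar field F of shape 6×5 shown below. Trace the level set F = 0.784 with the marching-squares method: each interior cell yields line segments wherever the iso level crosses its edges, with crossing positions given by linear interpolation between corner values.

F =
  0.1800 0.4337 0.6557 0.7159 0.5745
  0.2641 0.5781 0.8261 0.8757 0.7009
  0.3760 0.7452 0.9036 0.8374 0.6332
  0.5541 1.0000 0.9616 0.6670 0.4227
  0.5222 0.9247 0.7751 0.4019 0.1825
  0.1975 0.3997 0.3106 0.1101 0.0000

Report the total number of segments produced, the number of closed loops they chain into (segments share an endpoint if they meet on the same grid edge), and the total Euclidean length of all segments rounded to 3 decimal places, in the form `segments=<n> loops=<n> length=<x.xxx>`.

cell (0,1): code 0100 → (0.753,2.000)–(1.000,1.830)
cell (0,2): code 1100 → (0.426,3.000)–(0.753,2.000)
cell (0,3): code 1000 → (1.000,3.525)–(0.426,3.000)
cell (1,1): code 0110 → (1.000,1.830)–(2.000,1.245)
cell (1,3): code 1001 → (2.000,3.262)–(1.000,3.525)
cell (2,0): code 0100 → (2.152,1.000)–(3.000,0.516)
cell (2,1): code 1110 → (2.000,1.245)–(2.152,1.000)
cell (2,2): code 1011 → (3.000,2.603)–(2.313,3.000)
cell (2,3): code 0001 → (2.313,3.000)–(2.000,3.262)
cell (3,0): code 0110 → (3.000,0.516)–(4.000,0.650)
cell (3,1): code 1011 → (4.000,1.941)–(3.952,2.000)
cell (3,2): code 0001 → (3.952,2.000)–(3.000,2.603)
cell (4,0): code 0010 → (4.000,0.650)–(4.268,1.000)
cell (4,1): code 0001 → (4.268,1.000)–(4.000,1.941)
total: 14 segments, chained into 1 closed loop(s), length Σ = 10.418976

segments=14 loops=1 length=10.419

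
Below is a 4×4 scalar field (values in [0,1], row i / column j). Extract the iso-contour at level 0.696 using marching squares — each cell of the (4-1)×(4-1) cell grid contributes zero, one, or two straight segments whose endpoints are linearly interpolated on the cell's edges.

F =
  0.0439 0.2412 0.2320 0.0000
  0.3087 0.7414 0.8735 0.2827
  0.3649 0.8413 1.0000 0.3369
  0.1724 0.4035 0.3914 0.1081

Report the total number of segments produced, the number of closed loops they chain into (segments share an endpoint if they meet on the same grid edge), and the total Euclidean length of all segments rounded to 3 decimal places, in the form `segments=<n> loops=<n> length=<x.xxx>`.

cell (0,0): code 0100 → (0.909,1.000)–(1.000,0.895)
cell (0,1): code 1100 → (0.723,2.000)–(0.909,1.000)
cell (0,2): code 1000 → (1.000,2.300)–(0.723,2.000)
cell (1,0): code 0110 → (1.000,0.895)–(2.000,0.695)
cell (1,2): code 1001 → (2.000,2.458)–(1.000,2.300)
cell (2,0): code 0010 → (2.000,0.695)–(2.332,1.000)
cell (2,1): code 0011 → (2.332,1.000)–(2.500,2.000)
cell (2,2): code 0001 → (2.500,2.000)–(2.000,2.458)
total: 8 segments, chained into 1 closed loop(s), length Σ = 5.739236

segments=8 loops=1 length=5.739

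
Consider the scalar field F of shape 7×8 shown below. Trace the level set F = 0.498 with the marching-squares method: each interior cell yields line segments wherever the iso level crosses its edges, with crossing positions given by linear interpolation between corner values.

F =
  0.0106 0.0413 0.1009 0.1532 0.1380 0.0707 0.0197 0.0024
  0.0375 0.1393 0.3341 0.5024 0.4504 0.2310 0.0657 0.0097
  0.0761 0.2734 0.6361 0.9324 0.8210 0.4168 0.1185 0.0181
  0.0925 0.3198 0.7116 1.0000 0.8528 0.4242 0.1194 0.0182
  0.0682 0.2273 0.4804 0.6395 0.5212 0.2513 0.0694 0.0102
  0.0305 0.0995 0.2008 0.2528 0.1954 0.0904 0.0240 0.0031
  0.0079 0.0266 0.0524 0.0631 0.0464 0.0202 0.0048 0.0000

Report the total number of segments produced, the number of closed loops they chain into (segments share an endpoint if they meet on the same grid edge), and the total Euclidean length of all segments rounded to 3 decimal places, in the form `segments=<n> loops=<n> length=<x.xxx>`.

cell (0,2): code 0100 → (0.987,3.000)–(1.000,2.974)
cell (0,3): code 1000 → (1.000,3.085)–(0.987,3.000)
cell (1,1): code 0100 → (1.543,2.000)–(2.000,1.619)
cell (1,2): code 1110 → (1.000,2.974)–(1.543,2.000)
cell (1,3): code 1101 → (1.128,4.000)–(1.000,3.085)
cell (1,4): code 1000 → (2.000,4.799)–(1.128,4.000)
cell (2,1): code 0110 → (2.000,1.619)–(3.000,1.455)
cell (2,4): code 1001 → (3.000,4.828)–(2.000,4.799)
cell (3,1): code 0010 → (3.000,1.455)–(3.924,2.000)
cell (3,2): code 0111 → (3.924,2.000)–(4.000,2.111)
cell (3,4): code 1001 → (4.000,4.086)–(3.000,4.828)
cell (4,2): code 0010 → (4.000,2.111)–(4.366,3.000)
cell (4,3): code 0011 → (4.366,3.000)–(4.071,4.000)
cell (4,4): code 0001 → (4.071,4.000)–(4.000,4.086)
total: 14 segments, chained into 1 closed loop(s), length Σ = 10.513137

segments=14 loops=1 length=10.513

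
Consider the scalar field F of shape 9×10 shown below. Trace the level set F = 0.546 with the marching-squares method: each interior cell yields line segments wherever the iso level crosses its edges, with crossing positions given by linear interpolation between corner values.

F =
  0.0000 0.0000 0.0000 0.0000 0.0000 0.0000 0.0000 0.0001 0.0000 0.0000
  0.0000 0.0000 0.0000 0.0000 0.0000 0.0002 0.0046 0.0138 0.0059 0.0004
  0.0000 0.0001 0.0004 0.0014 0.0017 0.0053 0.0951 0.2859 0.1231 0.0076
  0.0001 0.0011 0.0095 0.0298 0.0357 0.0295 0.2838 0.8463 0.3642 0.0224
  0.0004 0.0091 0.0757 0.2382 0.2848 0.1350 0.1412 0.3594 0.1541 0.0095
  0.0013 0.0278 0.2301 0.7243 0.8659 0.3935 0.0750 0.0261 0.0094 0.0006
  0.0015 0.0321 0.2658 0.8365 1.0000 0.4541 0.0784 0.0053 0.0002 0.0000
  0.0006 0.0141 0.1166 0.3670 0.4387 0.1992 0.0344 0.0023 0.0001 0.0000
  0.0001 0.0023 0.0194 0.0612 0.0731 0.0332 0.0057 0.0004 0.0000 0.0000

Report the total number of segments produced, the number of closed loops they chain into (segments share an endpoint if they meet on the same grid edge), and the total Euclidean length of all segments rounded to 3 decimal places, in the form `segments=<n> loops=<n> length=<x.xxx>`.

segments=12 loops=2 length=10.676

cell (2,6): code 0100 → (2.464,7.000)–(3.000,6.466)
cell (2,7): code 1000 → (3.000,7.623)–(2.464,7.000)
cell (3,6): code 0010 → (3.000,6.466)–(3.617,7.000)
cell (3,7): code 0001 → (3.617,7.000)–(3.000,7.623)
cell (4,2): code 0100 → (4.633,3.000)–(5.000,2.639)
cell (4,3): code 1100 → (4.449,4.000)–(4.633,3.000)
cell (4,4): code 1000 → (5.000,4.677)–(4.449,4.000)
cell (5,2): code 0110 → (5.000,2.639)–(6.000,2.491)
cell (5,4): code 1001 → (6.000,4.832)–(5.000,4.677)
cell (6,2): code 0010 → (6.000,2.491)–(6.619,3.000)
cell (6,3): code 0011 → (6.619,3.000)–(6.809,4.000)
cell (6,4): code 0001 → (6.809,4.000)–(6.000,4.832)
total: 12 segments, chained into 2 closed loop(s), length Σ = 10.676376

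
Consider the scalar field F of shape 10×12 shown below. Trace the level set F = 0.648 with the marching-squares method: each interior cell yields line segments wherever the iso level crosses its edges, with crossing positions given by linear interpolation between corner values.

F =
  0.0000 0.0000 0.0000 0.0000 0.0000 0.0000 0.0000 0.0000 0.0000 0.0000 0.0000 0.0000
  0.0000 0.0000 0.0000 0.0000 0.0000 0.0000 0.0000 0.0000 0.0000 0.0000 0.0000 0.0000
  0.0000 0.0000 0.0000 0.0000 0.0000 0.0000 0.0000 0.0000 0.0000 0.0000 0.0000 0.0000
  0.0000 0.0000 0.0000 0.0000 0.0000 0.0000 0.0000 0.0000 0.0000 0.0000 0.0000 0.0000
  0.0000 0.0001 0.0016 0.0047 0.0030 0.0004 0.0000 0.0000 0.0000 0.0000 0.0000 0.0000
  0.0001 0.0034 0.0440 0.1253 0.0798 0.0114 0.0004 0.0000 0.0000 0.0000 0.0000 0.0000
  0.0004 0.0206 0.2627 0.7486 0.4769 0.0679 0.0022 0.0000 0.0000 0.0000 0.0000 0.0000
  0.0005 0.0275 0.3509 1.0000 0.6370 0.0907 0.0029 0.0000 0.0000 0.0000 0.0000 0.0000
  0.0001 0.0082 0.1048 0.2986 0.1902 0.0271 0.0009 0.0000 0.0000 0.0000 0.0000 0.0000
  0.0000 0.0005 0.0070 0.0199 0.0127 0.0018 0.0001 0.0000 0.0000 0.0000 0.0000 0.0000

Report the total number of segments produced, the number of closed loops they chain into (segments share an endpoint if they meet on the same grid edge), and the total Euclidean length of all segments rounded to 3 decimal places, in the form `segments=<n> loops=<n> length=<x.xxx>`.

cell (5,2): code 0100 → (5.839,3.000)–(6.000,2.793)
cell (5,3): code 1000 → (6.000,3.370)–(5.839,3.000)
cell (6,2): code 0110 → (6.000,2.793)–(7.000,2.458)
cell (6,3): code 1001 → (7.000,3.970)–(6.000,3.370)
cell (7,2): code 0010 → (7.000,2.458)–(7.502,3.000)
cell (7,3): code 0001 → (7.502,3.000)–(7.000,3.970)
total: 6 segments, chained into 1 closed loop(s), length Σ = 4.717765

segments=6 loops=1 length=4.718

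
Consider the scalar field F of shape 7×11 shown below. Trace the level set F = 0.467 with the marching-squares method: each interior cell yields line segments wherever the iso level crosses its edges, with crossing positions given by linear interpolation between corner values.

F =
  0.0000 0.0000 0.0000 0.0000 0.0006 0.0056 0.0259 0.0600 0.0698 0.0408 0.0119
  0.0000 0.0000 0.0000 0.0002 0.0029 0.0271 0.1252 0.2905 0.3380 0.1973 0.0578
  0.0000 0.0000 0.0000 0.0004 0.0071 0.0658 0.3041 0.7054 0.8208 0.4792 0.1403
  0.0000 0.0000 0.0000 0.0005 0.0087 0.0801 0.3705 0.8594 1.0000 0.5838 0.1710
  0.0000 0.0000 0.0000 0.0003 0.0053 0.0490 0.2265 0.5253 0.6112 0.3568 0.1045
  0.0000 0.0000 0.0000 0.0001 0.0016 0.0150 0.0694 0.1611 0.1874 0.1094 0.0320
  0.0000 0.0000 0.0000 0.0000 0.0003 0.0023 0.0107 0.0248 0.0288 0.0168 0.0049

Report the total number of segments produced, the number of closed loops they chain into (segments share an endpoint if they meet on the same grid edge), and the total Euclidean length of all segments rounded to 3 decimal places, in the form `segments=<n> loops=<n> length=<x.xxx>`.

segments=12 loops=1 length=9.499

cell (1,6): code 0100 → (1.425,7.000)–(2.000,6.406)
cell (1,7): code 1100 → (1.267,8.000)–(1.425,7.000)
cell (1,8): code 1100 → (1.957,9.000)–(1.267,8.000)
cell (1,9): code 1000 → (2.000,9.036)–(1.957,9.000)
cell (2,6): code 0110 → (2.000,6.406)–(3.000,6.197)
cell (2,9): code 1001 → (3.000,9.283)–(2.000,9.036)
cell (3,6): code 0110 → (3.000,6.197)–(4.000,6.805)
cell (3,8): code 1011 → (4.000,8.567)–(3.515,9.000)
cell (3,9): code 0001 → (3.515,9.000)–(3.000,9.283)
cell (4,6): code 0010 → (4.000,6.805)–(4.160,7.000)
cell (4,7): code 0011 → (4.160,7.000)–(4.340,8.000)
cell (4,8): code 0001 → (4.340,8.000)–(4.000,8.567)
total: 12 segments, chained into 1 closed loop(s), length Σ = 9.498939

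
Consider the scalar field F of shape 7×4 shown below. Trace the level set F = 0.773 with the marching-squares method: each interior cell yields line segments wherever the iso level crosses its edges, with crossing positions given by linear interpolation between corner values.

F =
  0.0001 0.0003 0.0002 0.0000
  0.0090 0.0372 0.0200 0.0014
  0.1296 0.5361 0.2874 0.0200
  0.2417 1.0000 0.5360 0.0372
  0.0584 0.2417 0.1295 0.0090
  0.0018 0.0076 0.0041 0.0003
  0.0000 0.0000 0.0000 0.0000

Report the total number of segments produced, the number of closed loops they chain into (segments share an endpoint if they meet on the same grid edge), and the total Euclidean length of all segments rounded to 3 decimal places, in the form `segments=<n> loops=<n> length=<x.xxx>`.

cell (2,0): code 0100 → (2.511,1.000)–(3.000,0.701)
cell (2,1): code 1000 → (3.000,1.489)–(2.511,1.000)
cell (3,0): code 0010 → (3.000,0.701)–(3.299,1.000)
cell (3,1): code 0001 → (3.299,1.000)–(3.000,1.489)
total: 4 segments, chained into 1 closed loop(s), length Σ = 2.262471

segments=4 loops=1 length=2.262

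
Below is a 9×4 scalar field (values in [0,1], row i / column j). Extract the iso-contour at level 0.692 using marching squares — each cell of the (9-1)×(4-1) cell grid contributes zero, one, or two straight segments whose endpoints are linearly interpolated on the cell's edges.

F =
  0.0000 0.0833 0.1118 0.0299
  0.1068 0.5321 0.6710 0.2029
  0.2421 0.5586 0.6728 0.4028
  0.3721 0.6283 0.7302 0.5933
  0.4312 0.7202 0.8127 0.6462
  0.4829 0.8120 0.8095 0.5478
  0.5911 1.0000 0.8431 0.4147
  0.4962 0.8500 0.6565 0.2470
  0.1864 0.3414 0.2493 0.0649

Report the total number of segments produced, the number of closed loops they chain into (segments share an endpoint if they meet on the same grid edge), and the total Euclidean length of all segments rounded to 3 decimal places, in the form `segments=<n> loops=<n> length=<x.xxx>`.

cell (2,1): code 0100 → (2.334,2.000)–(3.000,1.625)
cell (2,2): code 1000 → (3.000,2.279)–(2.334,2.000)
cell (3,0): code 0100 → (3.693,1.000)–(4.000,0.902)
cell (3,1): code 1110 → (3.000,1.625)–(3.693,1.000)
cell (3,2): code 1001 → (4.000,2.725)–(3.000,2.279)
cell (4,0): code 0110 → (4.000,0.902)–(5.000,0.635)
cell (4,2): code 1001 → (5.000,2.449)–(4.000,2.725)
cell (5,0): code 0110 → (5.000,0.635)–(6.000,0.247)
cell (5,2): code 1001 → (6.000,2.353)–(5.000,2.449)
cell (6,0): code 0110 → (6.000,0.247)–(7.000,0.553)
cell (6,1): code 1011 → (7.000,1.817)–(6.810,2.000)
cell (6,2): code 0001 → (6.810,2.000)–(6.000,2.353)
cell (7,0): code 0010 → (7.000,0.553)–(7.311,1.000)
cell (7,1): code 0001 → (7.311,1.000)–(7.000,1.817)
total: 14 segments, chained into 1 closed loop(s), length Σ = 11.596791

segments=14 loops=1 length=11.597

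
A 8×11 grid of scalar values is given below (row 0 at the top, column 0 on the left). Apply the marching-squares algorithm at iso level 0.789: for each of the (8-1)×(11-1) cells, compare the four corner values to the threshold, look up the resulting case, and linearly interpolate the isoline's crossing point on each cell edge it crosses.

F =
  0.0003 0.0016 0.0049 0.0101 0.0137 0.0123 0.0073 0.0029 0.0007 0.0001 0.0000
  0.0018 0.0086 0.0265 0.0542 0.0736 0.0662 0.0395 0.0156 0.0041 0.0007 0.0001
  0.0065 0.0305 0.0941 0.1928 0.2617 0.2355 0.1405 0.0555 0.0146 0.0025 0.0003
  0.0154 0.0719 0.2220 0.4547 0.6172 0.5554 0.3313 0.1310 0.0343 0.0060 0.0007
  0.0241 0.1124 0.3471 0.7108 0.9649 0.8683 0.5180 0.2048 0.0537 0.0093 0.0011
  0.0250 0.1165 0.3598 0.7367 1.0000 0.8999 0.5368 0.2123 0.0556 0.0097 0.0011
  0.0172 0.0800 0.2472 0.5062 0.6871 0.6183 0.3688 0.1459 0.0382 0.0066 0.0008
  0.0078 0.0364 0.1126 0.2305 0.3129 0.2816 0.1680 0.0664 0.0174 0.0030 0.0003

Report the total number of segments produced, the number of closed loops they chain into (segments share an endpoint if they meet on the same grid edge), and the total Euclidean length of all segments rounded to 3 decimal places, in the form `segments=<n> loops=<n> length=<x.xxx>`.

segments=8 loops=1 length=6.822

cell (3,3): code 0100 → (3.494,4.000)–(4.000,3.308)
cell (3,4): code 1100 → (3.747,5.000)–(3.494,4.000)
cell (3,5): code 1000 → (4.000,5.226)–(3.747,5.000)
cell (4,3): code 0110 → (4.000,3.308)–(5.000,3.199)
cell (4,5): code 1001 → (5.000,5.305)–(4.000,5.226)
cell (5,3): code 0010 → (5.000,3.199)–(5.674,4.000)
cell (5,4): code 0011 → (5.674,4.000)–(5.394,5.000)
cell (5,5): code 0001 → (5.394,5.000)–(5.000,5.305)
total: 8 segments, chained into 1 closed loop(s), length Σ = 6.821967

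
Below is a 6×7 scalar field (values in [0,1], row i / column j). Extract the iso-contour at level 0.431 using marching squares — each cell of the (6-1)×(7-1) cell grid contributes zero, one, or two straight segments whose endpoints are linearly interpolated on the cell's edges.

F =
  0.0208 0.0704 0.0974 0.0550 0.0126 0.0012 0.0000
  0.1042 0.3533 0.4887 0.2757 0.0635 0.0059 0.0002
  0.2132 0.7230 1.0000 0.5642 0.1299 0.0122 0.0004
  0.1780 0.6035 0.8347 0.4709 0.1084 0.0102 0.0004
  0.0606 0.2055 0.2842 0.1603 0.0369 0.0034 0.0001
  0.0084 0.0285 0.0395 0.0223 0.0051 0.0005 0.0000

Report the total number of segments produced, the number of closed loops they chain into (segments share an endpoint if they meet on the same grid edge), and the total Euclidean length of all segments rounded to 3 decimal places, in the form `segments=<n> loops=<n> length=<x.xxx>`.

segments=12 loops=1 length=8.815

cell (0,1): code 0100 → (0.853,2.000)–(1.000,1.574)
cell (0,2): code 1000 → (1.000,2.271)–(0.853,2.000)
cell (1,0): code 0100 → (1.210,1.000)–(2.000,0.427)
cell (1,1): code 1110 → (1.000,1.574)–(1.210,1.000)
cell (1,2): code 1101 → (1.538,3.000)–(1.000,2.271)
cell (1,3): code 1000 → (2.000,3.307)–(1.538,3.000)
cell (2,0): code 0110 → (2.000,0.427)–(3.000,0.595)
cell (2,3): code 1001 → (3.000,3.110)–(2.000,3.307)
cell (3,0): code 0010 → (3.000,0.595)–(3.433,1.000)
cell (3,1): code 0011 → (3.433,1.000)–(3.733,2.000)
cell (3,2): code 0011 → (3.733,2.000)–(3.128,3.000)
cell (3,3): code 0001 → (3.128,3.000)–(3.000,3.110)
total: 12 segments, chained into 1 closed loop(s), length Σ = 8.815127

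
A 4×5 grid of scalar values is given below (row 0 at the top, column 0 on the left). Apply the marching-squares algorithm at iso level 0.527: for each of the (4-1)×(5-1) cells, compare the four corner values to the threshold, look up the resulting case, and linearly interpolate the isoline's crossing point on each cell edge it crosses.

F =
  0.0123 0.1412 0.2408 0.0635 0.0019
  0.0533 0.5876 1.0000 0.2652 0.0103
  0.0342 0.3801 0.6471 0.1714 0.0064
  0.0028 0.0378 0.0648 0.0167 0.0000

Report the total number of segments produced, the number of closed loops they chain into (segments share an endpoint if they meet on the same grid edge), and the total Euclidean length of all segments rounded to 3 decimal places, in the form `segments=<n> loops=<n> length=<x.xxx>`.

cell (0,0): code 0100 → (0.864,1.000)–(1.000,0.887)
cell (0,1): code 1100 → (0.377,2.000)–(0.864,1.000)
cell (0,2): code 1000 → (1.000,2.644)–(0.377,2.000)
cell (1,0): code 0010 → (1.000,0.887)–(1.292,1.000)
cell (1,1): code 0111 → (1.292,1.000)–(2.000,1.550)
cell (1,2): code 1001 → (2.000,2.252)–(1.000,2.644)
cell (2,1): code 0010 → (2.000,1.550)–(2.206,2.000)
cell (2,2): code 0001 → (2.206,2.000)–(2.000,2.252)
total: 8 segments, chained into 1 closed loop(s), length Σ = 5.289702

segments=8 loops=1 length=5.290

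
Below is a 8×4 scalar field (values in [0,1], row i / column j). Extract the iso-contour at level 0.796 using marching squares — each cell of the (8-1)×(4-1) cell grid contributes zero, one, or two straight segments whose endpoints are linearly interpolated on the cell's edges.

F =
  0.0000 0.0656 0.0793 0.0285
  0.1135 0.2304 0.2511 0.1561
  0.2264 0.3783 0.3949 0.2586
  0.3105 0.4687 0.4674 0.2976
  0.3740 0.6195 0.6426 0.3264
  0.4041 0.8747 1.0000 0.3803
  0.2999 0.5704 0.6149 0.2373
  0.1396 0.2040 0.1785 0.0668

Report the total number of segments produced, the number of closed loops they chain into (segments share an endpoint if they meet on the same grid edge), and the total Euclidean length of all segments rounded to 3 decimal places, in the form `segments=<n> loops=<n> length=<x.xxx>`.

segments=6 loops=1 length=4.011

cell (4,0): code 0100 → (4.692,1.000)–(5.000,0.833)
cell (4,1): code 1100 → (4.429,2.000)–(4.692,1.000)
cell (4,2): code 1000 → (5.000,2.329)–(4.429,2.000)
cell (5,0): code 0010 → (5.000,0.833)–(5.259,1.000)
cell (5,1): code 0011 → (5.259,1.000)–(5.530,2.000)
cell (5,2): code 0001 → (5.530,2.000)–(5.000,2.329)
total: 6 segments, chained into 1 closed loop(s), length Σ = 4.011348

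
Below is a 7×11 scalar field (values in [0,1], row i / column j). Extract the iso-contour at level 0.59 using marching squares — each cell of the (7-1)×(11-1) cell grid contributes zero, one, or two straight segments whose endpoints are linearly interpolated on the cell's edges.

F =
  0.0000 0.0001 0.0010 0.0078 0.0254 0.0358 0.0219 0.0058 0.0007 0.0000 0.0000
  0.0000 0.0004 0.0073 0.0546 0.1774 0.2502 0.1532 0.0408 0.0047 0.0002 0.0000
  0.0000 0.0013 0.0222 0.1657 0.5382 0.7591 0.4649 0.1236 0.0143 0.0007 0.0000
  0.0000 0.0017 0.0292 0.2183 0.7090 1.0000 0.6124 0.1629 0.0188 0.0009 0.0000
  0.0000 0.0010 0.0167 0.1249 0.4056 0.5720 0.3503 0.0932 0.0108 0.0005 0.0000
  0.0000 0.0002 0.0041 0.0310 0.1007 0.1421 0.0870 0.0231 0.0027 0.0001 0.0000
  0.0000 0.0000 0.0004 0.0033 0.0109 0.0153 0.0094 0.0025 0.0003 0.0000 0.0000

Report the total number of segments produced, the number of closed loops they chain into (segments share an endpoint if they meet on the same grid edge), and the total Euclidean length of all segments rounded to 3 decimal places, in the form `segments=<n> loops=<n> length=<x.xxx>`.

segments=10 loops=1 length=6.764

cell (1,4): code 0100 → (1.668,5.000)–(2.000,4.234)
cell (1,5): code 1000 → (2.000,5.575)–(1.668,5.000)
cell (2,3): code 0100 → (2.303,4.000)–(3.000,3.757)
cell (2,4): code 1110 → (2.000,4.234)–(2.303,4.000)
cell (2,5): code 1101 → (2.848,6.000)–(2.000,5.575)
cell (2,6): code 1000 → (3.000,6.050)–(2.848,6.000)
cell (3,3): code 0010 → (3.000,3.757)–(3.392,4.000)
cell (3,4): code 0011 → (3.392,4.000)–(3.958,5.000)
cell (3,5): code 0011 → (3.958,5.000)–(3.085,6.000)
cell (3,6): code 0001 → (3.085,6.000)–(3.000,6.050)
total: 10 segments, chained into 1 closed loop(s), length Σ = 6.764214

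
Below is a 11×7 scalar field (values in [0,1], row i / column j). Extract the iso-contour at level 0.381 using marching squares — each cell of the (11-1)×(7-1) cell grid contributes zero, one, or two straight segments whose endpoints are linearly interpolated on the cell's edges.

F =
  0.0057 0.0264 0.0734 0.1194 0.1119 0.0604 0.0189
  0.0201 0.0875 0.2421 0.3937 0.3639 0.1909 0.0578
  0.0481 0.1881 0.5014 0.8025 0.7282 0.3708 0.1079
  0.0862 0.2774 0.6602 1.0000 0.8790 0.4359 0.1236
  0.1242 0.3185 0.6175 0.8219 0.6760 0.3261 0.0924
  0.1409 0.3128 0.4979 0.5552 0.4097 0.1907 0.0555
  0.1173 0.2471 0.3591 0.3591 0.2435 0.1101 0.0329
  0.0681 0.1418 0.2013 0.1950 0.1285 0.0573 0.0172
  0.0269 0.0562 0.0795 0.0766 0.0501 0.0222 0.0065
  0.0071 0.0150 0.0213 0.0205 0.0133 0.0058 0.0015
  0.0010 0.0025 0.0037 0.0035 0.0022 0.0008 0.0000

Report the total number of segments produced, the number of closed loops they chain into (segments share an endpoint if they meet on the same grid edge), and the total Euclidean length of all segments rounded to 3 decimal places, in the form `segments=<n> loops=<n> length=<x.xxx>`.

segments=18 loops=1 length=14.000

cell (0,2): code 0100 → (0.954,3.000)–(1.000,2.916)
cell (0,3): code 1000 → (1.000,3.426)–(0.954,3.000)
cell (1,1): code 0100 → (1.536,2.000)–(2.000,1.616)
cell (1,2): code 1110 → (1.000,2.916)–(1.536,2.000)
cell (1,3): code 1101 → (1.047,4.000)–(1.000,3.426)
cell (1,4): code 1000 → (2.000,4.971)–(1.047,4.000)
cell (2,1): code 0110 → (2.000,1.616)–(3.000,1.271)
cell (2,4): code 1101 → (2.157,5.000)–(2.000,4.971)
cell (2,5): code 1000 → (3.000,5.176)–(2.157,5.000)
cell (3,1): code 0110 → (3.000,1.271)–(4.000,1.209)
cell (3,4): code 1011 → (4.000,4.843)–(3.500,5.000)
cell (3,5): code 0001 → (3.500,5.000)–(3.000,5.176)
cell (4,1): code 0110 → (4.000,1.209)–(5.000,1.368)
cell (4,4): code 1001 → (5.000,4.131)–(4.000,4.843)
cell (5,1): code 0010 → (5.000,1.368)–(5.842,2.000)
cell (5,2): code 0011 → (5.842,2.000)–(5.888,3.000)
cell (5,3): code 0011 → (5.888,3.000)–(5.173,4.000)
cell (5,4): code 0001 → (5.173,4.000)–(5.000,4.131)
total: 18 segments, chained into 1 closed loop(s), length Σ = 14.000079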